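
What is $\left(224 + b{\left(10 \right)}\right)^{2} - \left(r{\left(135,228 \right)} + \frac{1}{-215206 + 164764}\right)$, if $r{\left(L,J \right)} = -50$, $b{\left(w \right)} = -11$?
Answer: $\frac{2291025199}{50442} \approx 45419.0$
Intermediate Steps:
$\left(224 + b{\left(10 \right)}\right)^{2} - \left(r{\left(135,228 \right)} + \frac{1}{-215206 + 164764}\right) = \left(224 - 11\right)^{2} - \left(-50 + \frac{1}{-215206 + 164764}\right) = 213^{2} - \left(-50 + \frac{1}{-50442}\right) = 45369 - \left(-50 - \frac{1}{50442}\right) = 45369 - - \frac{2522101}{50442} = 45369 + \frac{2522101}{50442} = \frac{2291025199}{50442}$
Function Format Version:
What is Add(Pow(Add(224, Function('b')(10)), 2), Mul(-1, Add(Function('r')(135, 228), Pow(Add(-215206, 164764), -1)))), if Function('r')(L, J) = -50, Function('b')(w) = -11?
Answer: Rational(2291025199, 50442) ≈ 45419.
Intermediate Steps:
Add(Pow(Add(224, Function('b')(10)), 2), Mul(-1, Add(Function('r')(135, 228), Pow(Add(-215206, 164764), -1)))) = Add(Pow(Add(224, -11), 2), Mul(-1, Add(-50, Pow(Add(-215206, 164764), -1)))) = Add(Pow(213, 2), Mul(-1, Add(-50, Pow(-50442, -1)))) = Add(45369, Mul(-1, Add(-50, Rational(-1, 50442)))) = Add(45369, Mul(-1, Rational(-2522101, 50442))) = Add(45369, Rational(2522101, 50442)) = Rational(2291025199, 50442)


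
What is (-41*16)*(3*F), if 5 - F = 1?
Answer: -7872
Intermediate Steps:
F = 4 (F = 5 - 1*1 = 5 - 1 = 4)
(-41*16)*(3*F) = (-41*16)*(3*4) = -656*12 = -7872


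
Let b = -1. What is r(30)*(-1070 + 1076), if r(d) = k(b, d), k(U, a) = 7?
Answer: 42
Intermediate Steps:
r(d) = 7
r(30)*(-1070 + 1076) = 7*(-1070 + 1076) = 7*6 = 42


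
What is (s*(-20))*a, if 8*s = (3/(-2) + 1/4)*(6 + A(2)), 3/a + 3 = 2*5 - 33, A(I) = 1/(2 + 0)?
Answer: -75/32 ≈ -2.3438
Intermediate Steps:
A(I) = ½ (A(I) = 1/2 = ½)
a = -3/26 (a = 3/(-3 + (2*5 - 33)) = 3/(-3 + (10 - 33)) = 3/(-3 - 23) = 3/(-26) = 3*(-1/26) = -3/26 ≈ -0.11538)
s = -65/64 (s = ((3/(-2) + 1/4)*(6 + ½))/8 = ((3*(-½) + 1*(¼))*(13/2))/8 = ((-3/2 + ¼)*(13/2))/8 = (-5/4*13/2)/8 = (⅛)*(-65/8) = -65/64 ≈ -1.0156)
(s*(-20))*a = -65/64*(-20)*(-3/26) = (325/16)*(-3/26) = -75/32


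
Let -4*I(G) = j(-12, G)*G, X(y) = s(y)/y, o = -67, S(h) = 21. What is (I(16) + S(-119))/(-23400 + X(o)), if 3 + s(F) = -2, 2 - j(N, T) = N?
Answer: 469/313559 ≈ 0.0014957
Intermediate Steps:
j(N, T) = 2 - N
s(F) = -5 (s(F) = -3 - 2 = -5)
X(y) = -5/y
I(G) = -7*G/2 (I(G) = -(2 - 1*(-12))*G/4 = -(2 + 12)*G/4 = -7*G/2)
(I(16) + S(-119))/(-23400 + X(o)) = (-7/2*16 + 21)/(-23400 - 5/(-67)) = (-56 + 21)/(-23400 - 5*(-1/67)) = -35/(-23400 + 5/67) = -35/(-1567795/67) = -35*(-67/1567795) = 469/313559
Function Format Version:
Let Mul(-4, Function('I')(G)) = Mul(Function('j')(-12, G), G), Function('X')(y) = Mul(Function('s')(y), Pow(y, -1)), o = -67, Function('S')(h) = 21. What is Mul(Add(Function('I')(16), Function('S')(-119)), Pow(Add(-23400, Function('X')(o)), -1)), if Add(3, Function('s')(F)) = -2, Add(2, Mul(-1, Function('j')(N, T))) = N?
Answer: Rational(469, 313559) ≈ 0.0014957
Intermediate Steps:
Function('j')(N, T) = Add(2, Mul(-1, N))
Function('s')(F) = -5 (Function('s')(F) = Add(-3, -2) = -5)
Function('X')(y) = Mul(-5, Pow(y, -1))
Function('I')(G) = Mul(Rational(-7, 2), G) (Function('I')(G) = Mul(Rational(-1, 4), Mul(Add(2, Mul(-1, -12)), G)) = Mul(Rational(-1, 4), Mul(Add(2, 12), G)) = Mul(Rational(-1, 4), Mul(14, G)) = Mul(Rational(-7, 2), G))
Mul(Add(Function('I')(16), Function('S')(-119)), Pow(Add(-23400, Function('X')(o)), -1)) = Mul(Add(Mul(Rational(-7, 2), 16), 21), Pow(Add(-23400, Mul(-5, Pow(-67, -1))), -1)) = Mul(Add(-56, 21), Pow(Add(-23400, Mul(-5, Rational(-1, 67))), -1)) = Mul(-35, Pow(Add(-23400, Rational(5, 67)), -1)) = Mul(-35, Pow(Rational(-1567795, 67), -1)) = Mul(-35, Rational(-67, 1567795)) = Rational(469, 313559)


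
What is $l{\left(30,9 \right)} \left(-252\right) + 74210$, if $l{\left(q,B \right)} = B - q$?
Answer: $79502$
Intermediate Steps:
$l{\left(30,9 \right)} \left(-252\right) + 74210 = \left(9 - 30\right) \left(-252\right) + 74210 = \left(-21\right) \left(-252\right) + 74210 = 5292 + 74210 = 79502$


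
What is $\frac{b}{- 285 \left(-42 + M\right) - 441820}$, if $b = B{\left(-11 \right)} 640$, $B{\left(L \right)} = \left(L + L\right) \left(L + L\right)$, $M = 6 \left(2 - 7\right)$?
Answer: $- \frac{1408}{1915} \approx -0.73525$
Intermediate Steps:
$M = -30$ ($M = 6 \left(-5\right) = -30$)
$B{\left(L \right)} = 4 L^{2}$ ($B{\left(L \right)} = 2 L 2 L = 4 L^{2}$)
$b = 309760$ ($b = 4 \left(-11\right)^{2} \cdot 640 = 4 \cdot 121 \cdot 640 = 484 \cdot 640 = 309760$)
$\frac{b}{- 285 \left(-42 + M\right) - 441820} = \frac{309760}{- 285 \left(-42 - 30\right) - 441820} = \frac{309760}{\left(-285\right) \left(-72\right) - 441820} = \frac{309760}{20520 - 441820} = \frac{309760}{-421300} = 309760 \left(- \frac{1}{421300}\right) = - \frac{1408}{1915}$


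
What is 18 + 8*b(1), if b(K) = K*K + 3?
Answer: 50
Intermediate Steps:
b(K) = 3 + K**2 (b(K) = K**2 + 3 = 3 + K**2)
18 + 8*b(1) = 18 + 8*(3 + 1**2) = 18 + 8*(3 + 1) = 18 + 8*4 = 18 + 32 = 50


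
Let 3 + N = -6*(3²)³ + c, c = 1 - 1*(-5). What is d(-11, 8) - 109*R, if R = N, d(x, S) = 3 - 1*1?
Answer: 476441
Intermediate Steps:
c = 6 (c = 1 + 5 = 6)
d(x, S) = 2 (d(x, S) = 3 - 1 = 2)
N = -4371 (N = -3 + (-6*(3²)³ + 6) = -3 + (-6*9³ + 6) = -3 + (-6*729 + 6) = -3 + (-4374 + 6) = -3 - 4368 = -4371)
R = -4371
d(-11, 8) - 109*R = 2 - 109*(-4371) = 2 + 476439 = 476441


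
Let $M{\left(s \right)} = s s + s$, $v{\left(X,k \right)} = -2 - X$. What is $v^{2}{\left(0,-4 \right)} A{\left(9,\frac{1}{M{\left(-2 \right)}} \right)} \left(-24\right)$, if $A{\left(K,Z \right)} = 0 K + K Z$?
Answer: $-432$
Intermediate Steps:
$M{\left(s \right)} = s + s^{2}$ ($M{\left(s \right)} = s^{2} + s = s + s^{2}$)
$A{\left(K,Z \right)} = K Z$ ($A{\left(K,Z \right)} = 0 + K Z = K Z$)
$v^{2}{\left(0,-4 \right)} A{\left(9,\frac{1}{M{\left(-2 \right)}} \right)} \left(-24\right) = \left(-2 - 0\right)^{2} \frac{9}{\left(-2\right) \left(1 - 2\right)} \left(-24\right) = \left(-2 + 0\right)^{2} \frac{9}{\left(-2\right) \left(-1\right)} \left(-24\right) = \left(-2\right)^{2} \cdot \frac{9}{2} \left(-24\right) = 4 \cdot 9 \cdot \frac{1}{2} \left(-24\right) = 4 \cdot \frac{9}{2} \left(-24\right) = 18 \left(-24\right) = -432$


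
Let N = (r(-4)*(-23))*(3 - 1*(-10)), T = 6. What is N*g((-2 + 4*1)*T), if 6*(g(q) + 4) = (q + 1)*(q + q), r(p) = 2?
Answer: -28704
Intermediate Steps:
g(q) = -4 + q*(1 + q)/3 (g(q) = -4 + ((q + 1)*(q + q))/6 = -4 + ((1 + q)*(2*q))/6 = -4 + (2*q*(1 + q))/6 = -4 + q*(1 + q)/3)
N = -598 (N = (2*(-23))*(3 - 1*(-10)) = -46*(3 + 10) = -46*13 = -598)
N*g((-2 + 4*1)*T) = -598*(-4 + ((-2 + 4*1)*6)/3 + ((-2 + 4*1)*6)²/3) = -598*(-4 + ((-2 + 4)*6)/3 + ((-2 + 4)*6)²/3) = -598*(-4 + (2*6)/3 + (2*6)²/3) = -598*(-4 + (⅓)*12 + (⅓)*12²) = -598*(-4 + 4 + (⅓)*144) = -598*(-4 + 4 + 48) = -598*48 = -28704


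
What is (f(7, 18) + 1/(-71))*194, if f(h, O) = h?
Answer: 96224/71 ≈ 1355.3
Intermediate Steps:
(f(7, 18) + 1/(-71))*194 = (7 + 1/(-71))*194 = (7 - 1/71)*194 = (496/71)*194 = 96224/71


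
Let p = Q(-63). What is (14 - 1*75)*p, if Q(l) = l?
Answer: 3843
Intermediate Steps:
p = -63
(14 - 1*75)*p = (14 - 1*75)*(-63) = (14 - 75)*(-63) = -61*(-63) = 3843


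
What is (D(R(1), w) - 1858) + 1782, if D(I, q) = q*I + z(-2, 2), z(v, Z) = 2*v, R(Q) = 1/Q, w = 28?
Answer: -52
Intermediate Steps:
D(I, q) = -4 + I*q (D(I, q) = q*I + 2*(-2) = I*q - 4 = -4 + I*q)
(D(R(1), w) - 1858) + 1782 = ((-4 + 28/1) - 1858) + 1782 = ((-4 + 1*28) - 1858) + 1782 = ((-4 + 28) - 1858) + 1782 = (24 - 1858) + 1782 = -1834 + 1782 = -52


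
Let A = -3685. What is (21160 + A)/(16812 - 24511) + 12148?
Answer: 93509977/7699 ≈ 12146.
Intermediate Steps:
(21160 + A)/(16812 - 24511) + 12148 = (21160 - 3685)/(16812 - 24511) + 12148 = 17475/(-7699) + 12148 = 17475*(-1/7699) + 12148 = -17475/7699 + 12148 = 93509977/7699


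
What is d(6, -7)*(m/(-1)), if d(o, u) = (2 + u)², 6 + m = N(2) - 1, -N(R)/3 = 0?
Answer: 175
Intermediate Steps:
N(R) = 0 (N(R) = -3*0 = 0)
m = -7 (m = -6 + (0 - 1) = -6 - 1 = -7)
d(6, -7)*(m/(-1)) = (2 - 7)²*(-7/(-1)) = (-5)²*(-7*(-1)) = 25*7 = 175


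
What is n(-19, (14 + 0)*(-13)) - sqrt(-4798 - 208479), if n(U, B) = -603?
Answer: -603 - I*sqrt(213277) ≈ -603.0 - 461.82*I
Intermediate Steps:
n(-19, (14 + 0)*(-13)) - sqrt(-4798 - 208479) = -603 - sqrt(-4798 - 208479) = -603 - sqrt(-213277) = -603 - I*sqrt(213277)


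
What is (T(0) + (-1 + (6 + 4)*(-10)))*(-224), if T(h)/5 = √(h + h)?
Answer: 22624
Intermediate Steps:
T(h) = 5*√2*√h (T(h) = 5*√(h + h) = 5*√(2*h) = 5*(√2*√h) = 5*√2*√h)
(T(0) + (-1 + (6 + 4)*(-10)))*(-224) = (5*√2*√0 + (-1 + (6 + 4)*(-10)))*(-224) = (5*√2*0 + (-1 + 10*(-10)))*(-224) = (0 + (-1 - 100))*(-224) = (0 - 101)*(-224) = -101*(-224) = 22624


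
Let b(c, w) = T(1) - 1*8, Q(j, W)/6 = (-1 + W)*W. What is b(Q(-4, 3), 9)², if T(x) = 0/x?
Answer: 64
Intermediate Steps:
T(x) = 0
Q(j, W) = 6*W*(-1 + W) (Q(j, W) = 6*((-1 + W)*W) = 6*(W*(-1 + W)) = 6*W*(-1 + W))
b(c, w) = -8 (b(c, w) = 0 - 1*8 = 0 - 8 = -8)
b(Q(-4, 3), 9)² = (-8)² = 64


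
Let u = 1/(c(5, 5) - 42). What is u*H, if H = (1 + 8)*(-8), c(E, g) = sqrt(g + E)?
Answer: 1512/877 + 36*sqrt(10)/877 ≈ 1.8539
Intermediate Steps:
c(E, g) = sqrt(E + g)
u = 1/(-42 + sqrt(10)) (u = 1/(sqrt(5 + 5) - 42) = 1/(sqrt(10) - 42) = 1/(-42 + sqrt(10)) ≈ -0.025748)
H = -72 (H = 9*(-8) = -72)
u*H = (-21/877 - sqrt(10)/1754)*(-72) = 1512/877 + 36*sqrt(10)/877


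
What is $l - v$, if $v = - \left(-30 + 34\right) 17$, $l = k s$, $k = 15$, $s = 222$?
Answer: $3398$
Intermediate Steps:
$l = 3330$ ($l = 15 \cdot 222 = 3330$)
$v = -68$ ($v = - 4 \cdot 17 = \left(-1\right) 68 = -68$)
$l - v = 3330 - -68 = 3330 + 68 = 3398$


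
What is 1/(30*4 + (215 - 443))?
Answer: -1/108 ≈ -0.0092593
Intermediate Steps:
1/(30*4 + (215 - 443)) = 1/(120 - 228) = 1/(-108) = -1/108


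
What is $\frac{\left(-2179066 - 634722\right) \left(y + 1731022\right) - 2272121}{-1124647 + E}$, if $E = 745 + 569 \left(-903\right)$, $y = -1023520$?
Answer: $\frac{1990762909697}{1637709} \approx 1.2156 \cdot 10^{6}$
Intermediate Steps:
$E = -513062$ ($E = 745 - 513807 = -513062$)
$\frac{\left(-2179066 - 634722\right) \left(y + 1731022\right) - 2272121}{-1124647 + E} = \frac{\left(-2179066 - 634722\right) \left(-1023520 + 1731022\right) - 2272121}{-1124647 - 513062} = \frac{\left(-2813788\right) 707502 - 2272121}{-1637709} = \left(-1990760637576 - 2272121\right) \left(- \frac{1}{1637709}\right) = \left(-1990762909697\right) \left(- \frac{1}{1637709}\right) = \frac{1990762909697}{1637709}$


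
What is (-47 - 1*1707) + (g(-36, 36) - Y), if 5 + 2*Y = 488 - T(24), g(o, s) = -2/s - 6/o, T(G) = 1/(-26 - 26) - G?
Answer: -1878925/936 ≈ -2007.4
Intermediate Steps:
T(G) = -1/52 - G (T(G) = 1/(-52) - G = -1/52 - G)
g(o, s) = -6/o - 2/s
Y = 26365/104 (Y = -5/2 + (488 - (-1/52 - 1*24))/2 = -5/2 + (488 - (-1/52 - 24))/2 = -5/2 + (488 - 1*(-1249/52))/2 = -5/2 + (488 + 1249/52)/2 = -5/2 + (½)*(26625/52) = -5/2 + 26625/104 = 26365/104 ≈ 253.51)
(-47 - 1*1707) + (g(-36, 36) - Y) = (-47 - 1*1707) + ((-6/(-36) - 2/36) - 1*26365/104) = (-47 - 1707) + ((-6*(-1/36) - 2*1/36) - 26365/104) = -1754 + ((⅙ - 1/18) - 26365/104) = -1754 + (⅑ - 26365/104) = -1754 - 237181/936 = -1878925/936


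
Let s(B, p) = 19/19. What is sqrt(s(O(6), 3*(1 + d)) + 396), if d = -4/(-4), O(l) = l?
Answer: sqrt(397) ≈ 19.925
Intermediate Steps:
d = 1 (d = -4*(-1/4) = 1)
s(B, p) = 1 (s(B, p) = 19*(1/19) = 1)
sqrt(s(O(6), 3*(1 + d)) + 396) = sqrt(1 + 396) = sqrt(397)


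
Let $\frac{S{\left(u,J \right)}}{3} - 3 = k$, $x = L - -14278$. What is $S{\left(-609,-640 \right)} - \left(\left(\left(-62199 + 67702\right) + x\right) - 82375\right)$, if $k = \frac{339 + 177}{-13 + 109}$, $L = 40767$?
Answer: $\frac{174817}{8} \approx 21852.0$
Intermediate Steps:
$x = 55045$ ($x = 40767 - -14278 = 40767 + 14278 = 55045$)
$k = \frac{43}{8}$ ($k = \frac{516}{96} = 516 \cdot \frac{1}{96} = \frac{43}{8} \approx 5.375$)
$S{\left(u,J \right)} = \frac{201}{8}$ ($S{\left(u,J \right)} = 9 + 3 \cdot \frac{43}{8} = 9 + \frac{129}{8} = \frac{201}{8}$)
$S{\left(-609,-640 \right)} - \left(\left(\left(-62199 + 67702\right) + x\right) - 82375\right) = \frac{201}{8} - \left(\left(\left(-62199 + 67702\right) + 55045\right) - 82375\right) = \frac{201}{8} - \left(\left(5503 + 55045\right) - 82375\right) = \frac{201}{8} - \left(60548 - 82375\right) = \frac{201}{8} - -21827 = \frac{201}{8} + 21827 = \frac{174817}{8}$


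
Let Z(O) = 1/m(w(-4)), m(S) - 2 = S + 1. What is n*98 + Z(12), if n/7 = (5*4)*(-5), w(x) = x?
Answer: -68601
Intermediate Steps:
m(S) = 3 + S (m(S) = 2 + (S + 1) = 2 + (1 + S) = 3 + S)
Z(O) = -1 (Z(O) = 1/(3 - 4) = 1/(-1) = -1)
n = -700 (n = 7*((5*4)*(-5)) = 7*(20*(-5)) = 7*(-100) = -700)
n*98 + Z(12) = -700*98 - 1 = -68600 - 1 = -68601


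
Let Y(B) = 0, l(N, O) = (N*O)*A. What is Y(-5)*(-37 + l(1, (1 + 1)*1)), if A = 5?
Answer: 0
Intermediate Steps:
l(N, O) = 5*N*O (l(N, O) = (N*O)*5 = 5*N*O)
Y(-5)*(-37 + l(1, (1 + 1)*1)) = 0*(-37 + 5*1*((1 + 1)*1)) = 0*(-37 + 5*1*(2*1)) = 0*(-37 + 5*1*2) = 0*(-37 + 10) = 0*(-27) = 0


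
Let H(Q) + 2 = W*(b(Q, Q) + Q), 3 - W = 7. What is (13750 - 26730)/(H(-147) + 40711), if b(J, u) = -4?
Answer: -12980/41313 ≈ -0.31419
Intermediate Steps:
W = -4 (W = 3 - 1*7 = 3 - 7 = -4)
H(Q) = 14 - 4*Q (H(Q) = -2 - 4*(-4 + Q) = -2 + (16 - 4*Q) = 14 - 4*Q)
(13750 - 26730)/(H(-147) + 40711) = (13750 - 26730)/((14 - 4*(-147)) + 40711) = -12980/((14 + 588) + 40711) = -12980/(602 + 40711) = -12980/41313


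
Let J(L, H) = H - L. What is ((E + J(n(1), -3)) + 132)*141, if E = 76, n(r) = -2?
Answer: 29187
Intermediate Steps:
((E + J(n(1), -3)) + 132)*141 = ((76 + (-3 - 1*(-2))) + 132)*141 = ((76 + (-3 + 2)) + 132)*141 = ((76 - 1) + 132)*141 = (75 + 132)*141 = 207*141 = 29187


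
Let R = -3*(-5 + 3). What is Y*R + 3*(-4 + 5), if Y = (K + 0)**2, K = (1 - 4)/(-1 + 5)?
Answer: 51/8 ≈ 6.3750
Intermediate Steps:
K = -3/4 ≈ -0.75000
R = 6 (R = -3*(-2) = 6)
Y = 9/16 (Y = (-3/4 + 0)**2 = (-3/4)**2 = 9/16 ≈ 0.56250)
Y*R + 3*(-4 + 5) = (9/16)*6 + 3*(-4 + 5) = 27/8 + 3*1 = 27/8 + 3 = 51/8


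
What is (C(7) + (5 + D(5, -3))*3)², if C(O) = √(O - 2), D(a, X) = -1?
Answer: (12 + √5)² ≈ 202.67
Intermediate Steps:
C(O) = √(-2 + O)
(C(7) + (5 + D(5, -3))*3)² = (√(-2 + 7) + (5 - 1)*3)² = (√5 + 4*3)² = (√5 + 12)² = (12 + √5)²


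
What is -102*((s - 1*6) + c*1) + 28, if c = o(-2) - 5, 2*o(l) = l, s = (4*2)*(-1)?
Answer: 2068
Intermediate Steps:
s = -8 (s = 8*(-1) = -8)
o(l) = l/2
c = -6 (c = (½)*(-2) - 5 = -1 - 5 = -6)
-102*((s - 1*6) + c*1) + 28 = -102*((-8 - 1*6) - 6*1) + 28 = -102*((-8 - 6) - 6) + 28 = -102*(-14 - 6) + 28 = -102*(-20) + 28 = 2040 + 28 = 2068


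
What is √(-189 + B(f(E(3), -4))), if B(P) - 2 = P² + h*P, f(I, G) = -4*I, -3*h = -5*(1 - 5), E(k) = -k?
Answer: I*√123 ≈ 11.091*I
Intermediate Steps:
h = -20/3 (h = -(-5)*(1 - 5)/3 = -(-5)*(-4)/3 = -⅓*20 = -20/3 ≈ -6.6667)
B(P) = 2 + P² - 20*P/3 (B(P) = 2 + (P² - 20*P/3) = 2 + P² - 20*P/3)
√(-189 + B(f(E(3), -4))) = √(-189 + (2 + (-(-4)*3)² - (-80)*(-1*3)/3)) = √(-189 + (2 + (-4*(-3))² - (-80)*(-3)/3)) = √(-189 + (2 + 12² - 20/3*12)) = √(-189 + (2 + 144 - 80)) = √(-189 + 66) = √(-123) = I*√123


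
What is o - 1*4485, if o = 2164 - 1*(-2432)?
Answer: 111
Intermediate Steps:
o = 4596 (o = 2164 + 2432 = 4596)
o - 1*4485 = 4596 - 1*4485 = 4596 - 4485 = 111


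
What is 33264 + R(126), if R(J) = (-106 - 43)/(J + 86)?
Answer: 7051819/212 ≈ 33263.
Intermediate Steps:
R(J) = -149/(86 + J)
33264 + R(126) = 33264 - 149/(86 + 126) = 33264 - 149/212 = 7051819/212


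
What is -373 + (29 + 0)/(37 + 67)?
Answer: -38763/104 ≈ -372.72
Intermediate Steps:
-373 + (29 + 0)/(37 + 67) = -373 + 29/104 = -38763/104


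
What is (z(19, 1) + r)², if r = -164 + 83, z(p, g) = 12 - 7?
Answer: 5776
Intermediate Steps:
z(p, g) = 5
r = -81
(z(19, 1) + r)² = (5 - 81)² = (-76)² = 5776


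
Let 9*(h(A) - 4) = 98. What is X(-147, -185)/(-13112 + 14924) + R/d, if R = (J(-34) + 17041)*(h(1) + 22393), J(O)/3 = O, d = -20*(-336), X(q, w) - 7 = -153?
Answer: 515831129579/9132480 ≈ 56483.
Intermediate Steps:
X(q, w) = -146 (X(q, w) = 7 - 153 = -146)
h(A) = 134/9 (h(A) = 4 + (⅑)*98 = 4 + 98/9 = 134/9)
d = 6720
J(O) = 3*O
R = 3416105069/9 (R = (3*(-34) + 17041)*(134/9 + 22393) = (-102 + 17041)*(201671/9) = 16939*(201671/9) = 3416105069/9 ≈ 3.7957e+8)
X(-147, -185)/(-13112 + 14924) + R/d = -146/(-13112 + 14924) + (3416105069/9)/6720 = -146/1812 + (3416105069/9)*(1/6720) = -146*1/1812 + 3416105069/60480 = -73/906 + 3416105069/60480 = 515831129579/9132480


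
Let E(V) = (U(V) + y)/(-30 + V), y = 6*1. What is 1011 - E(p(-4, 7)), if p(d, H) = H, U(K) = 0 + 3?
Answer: 23262/23 ≈ 1011.4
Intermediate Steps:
y = 6
U(K) = 3
E(V) = 9/(-30 + V) (E(V) = (3 + 6)/(-30 + V) = 9/(-30 + V))
1011 - E(p(-4, 7)) = 1011 - 9/(-30 + 7) = 1011 - 9/(-23) = 1011 - 9*(-1)/23 = 1011 - 1*(-9/23) = 1011 + 9/23 = 23262/23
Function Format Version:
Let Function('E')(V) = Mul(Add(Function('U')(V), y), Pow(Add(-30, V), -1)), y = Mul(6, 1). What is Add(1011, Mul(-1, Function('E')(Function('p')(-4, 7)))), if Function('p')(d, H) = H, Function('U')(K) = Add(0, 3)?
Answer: Rational(23262, 23) ≈ 1011.4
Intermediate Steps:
y = 6
Function('U')(K) = 3
Function('E')(V) = Mul(9, Pow(Add(-30, V), -1)) (Function('E')(V) = Mul(Add(3, 6), Pow(Add(-30, V), -1)) = Mul(9, Pow(Add(-30, V), -1)))
Add(1011, Mul(-1, Function('E')(Function('p')(-4, 7)))) = Add(1011, Mul(-1, Mul(9, Pow(Add(-30, 7), -1)))) = Add(1011, Mul(-1, Mul(9, Pow(-23, -1)))) = Add(1011, Mul(-1, Mul(9, Rational(-1, 23)))) = Add(1011, Mul(-1, Rational(-9, 23))) = Add(1011, Rational(9, 23)) = Rational(23262, 23)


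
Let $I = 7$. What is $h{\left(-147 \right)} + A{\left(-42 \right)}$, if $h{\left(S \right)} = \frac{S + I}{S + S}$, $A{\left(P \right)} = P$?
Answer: $- \frac{872}{21} \approx -41.524$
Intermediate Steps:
$h{\left(S \right)} = \frac{7 + S}{2 S}$ ($h{\left(S \right)} = \frac{S + 7}{S + S} = \frac{7 + S}{2 S}$)
$h{\left(-147 \right)} + A{\left(-42 \right)} = \frac{7 - 147}{2 \left(-147\right)} - 42 = \frac{1}{2} \left(- \frac{1}{147}\right) \left(-140\right) - 42 = \frac{10}{21} - 42 = - \frac{872}{21}$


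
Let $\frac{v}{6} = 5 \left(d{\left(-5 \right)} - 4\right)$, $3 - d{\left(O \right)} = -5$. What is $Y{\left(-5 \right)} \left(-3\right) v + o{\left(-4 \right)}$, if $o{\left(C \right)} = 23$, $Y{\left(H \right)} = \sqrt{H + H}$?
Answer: $23 - 360 i \sqrt{10} \approx 23.0 - 1138.4 i$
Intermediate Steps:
$d{\left(O \right)} = 8$ ($d{\left(O \right)} = 3 - -5 = 3 + 5 = 8$)
$Y{\left(H \right)} = \sqrt{2} \sqrt{H}$ ($Y{\left(H \right)} = \sqrt{2 H} = \sqrt{2} \sqrt{H}$)
$v = 120$ ($v = 6 \cdot 5 \left(8 - 4\right) = 6 \cdot 5 \cdot 4 = 6 \cdot 20 = 120$)
$Y{\left(-5 \right)} \left(-3\right) v + o{\left(-4 \right)} = \sqrt{2} \sqrt{-5} \left(-3\right) 120 + 23 = \sqrt{2} i \sqrt{5} \left(-3\right) 120 + 23 = i \sqrt{10} \left(-3\right) 120 + 23 = - 3 i \sqrt{10} \cdot 120 + 23 = - 360 i \sqrt{10} + 23 = 23 - 360 i \sqrt{10}$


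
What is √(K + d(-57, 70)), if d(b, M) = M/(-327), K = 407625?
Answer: √43586910735/327 ≈ 638.46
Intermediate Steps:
d(b, M) = -M/327 (d(b, M) = M*(-1/327) = -M/327)
√(K + d(-57, 70)) = √(407625 - 1/327*70) = √(407625 - 70/327) = √(133293305/327) = √43586910735/327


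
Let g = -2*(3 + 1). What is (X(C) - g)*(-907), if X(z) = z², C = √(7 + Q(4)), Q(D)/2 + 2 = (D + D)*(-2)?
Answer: 19047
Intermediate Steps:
Q(D) = -4 - 8*D (Q(D) = -4 + 2*((D + D)*(-2)) = -4 + 2*((2*D)*(-2)) = -4 + 2*(-4*D) = -4 - 8*D)
C = I*√29 (C = √(7 + (-4 - 8*4)) = √(7 + (-4 - 32)) = √(7 - 36) = √(-29) = I*√29 ≈ 5.3852*I)
g = -8 (g = -2*4 = -8)
(X(C) - g)*(-907) = ((I*√29)² - 1*(-8))*(-907) = (-29 + 8)*(-907) = -21*(-907) = 19047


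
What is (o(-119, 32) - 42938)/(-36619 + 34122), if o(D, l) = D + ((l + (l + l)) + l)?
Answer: 42929/2497 ≈ 17.192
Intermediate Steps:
o(D, l) = D + 4*l (o(D, l) = D + ((l + 2*l) + l) = D + (3*l + l) = D + 4*l)
(o(-119, 32) - 42938)/(-36619 + 34122) = ((-119 + 4*32) - 42938)/(-36619 + 34122) = ((-119 + 128) - 42938)/(-2497) = (9 - 42938)*(-1/2497) = -42929*(-1/2497) = 42929/2497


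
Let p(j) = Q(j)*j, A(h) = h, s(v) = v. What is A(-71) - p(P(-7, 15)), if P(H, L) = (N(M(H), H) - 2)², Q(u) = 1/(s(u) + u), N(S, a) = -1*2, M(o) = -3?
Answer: -143/2 ≈ -71.500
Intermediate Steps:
N(S, a) = -2
Q(u) = 1/(2*u) (Q(u) = 1/(u + u) = 1/(2*u))
P(H, L) = 16 (P(H, L) = (-2 - 2)² = (-4)² = 16)
p(j) = ½ (p(j) = (1/(2*j))*j = ½)
A(-71) - p(P(-7, 15)) = -71 - 1*½ = -71 - ½ = -143/2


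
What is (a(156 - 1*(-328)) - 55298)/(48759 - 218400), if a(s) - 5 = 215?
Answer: 55078/169641 ≈ 0.32467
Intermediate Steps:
a(s) = 220 (a(s) = 5 + 215 = 220)
(a(156 - 1*(-328)) - 55298)/(48759 - 218400) = (220 - 55298)/(48759 - 218400) = -55078/(-169641) = -55078*(-1/169641) = 55078/169641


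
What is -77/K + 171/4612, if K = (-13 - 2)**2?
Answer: -316649/1037700 ≈ -0.30515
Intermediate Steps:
K = 225 (K = (-15)**2 = 225)
-77/K + 171/4612 = -77/225 + 171/4612 = -316649/1037700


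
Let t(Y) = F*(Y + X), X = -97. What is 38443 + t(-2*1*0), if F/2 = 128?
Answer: 13611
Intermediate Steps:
F = 256 (F = 2*128 = 256)
t(Y) = -24832 + 256*Y (t(Y) = 256*(Y - 97) = 256*(-97 + Y) = -24832 + 256*Y)
38443 + t(-2*1*0) = 38443 + (-24832 + 256*(-2*1*0)) = 38443 + (-24832 + 256*(-2*0)) = 38443 + (-24832 + 256*0) = 38443 + (-24832 + 0) = 38443 - 24832 = 13611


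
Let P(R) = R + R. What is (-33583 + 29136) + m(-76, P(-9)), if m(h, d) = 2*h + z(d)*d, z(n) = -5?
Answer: -4509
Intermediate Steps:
P(R) = 2*R
m(h, d) = -5*d + 2*h (m(h, d) = 2*h - 5*d = -5*d + 2*h)
(-33583 + 29136) + m(-76, P(-9)) = (-33583 + 29136) + (-10*(-9) + 2*(-76)) = -4447 + (-5*(-18) - 152) = -4447 + (90 - 152) = -4447 - 62 = -4509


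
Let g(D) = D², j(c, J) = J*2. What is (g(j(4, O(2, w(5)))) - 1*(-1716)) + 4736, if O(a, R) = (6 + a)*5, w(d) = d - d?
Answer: 12852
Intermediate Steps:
w(d) = 0
O(a, R) = 30 + 5*a
j(c, J) = 2*J
(g(j(4, O(2, w(5)))) - 1*(-1716)) + 4736 = ((2*(30 + 5*2))² - 1*(-1716)) + 4736 = ((2*(30 + 10))² + 1716) + 4736 = ((2*40)² + 1716) + 4736 = (80² + 1716) + 4736 = (6400 + 1716) + 4736 = 8116 + 4736 = 12852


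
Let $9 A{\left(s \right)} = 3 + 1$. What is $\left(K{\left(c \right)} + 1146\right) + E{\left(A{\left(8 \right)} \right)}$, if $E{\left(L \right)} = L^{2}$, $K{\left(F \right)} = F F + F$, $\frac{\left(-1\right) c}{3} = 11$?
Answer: $\frac{178378}{81} \approx 2202.2$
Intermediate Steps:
$c = -33$ ($c = \left(-3\right) 11 = -33$)
$K{\left(F \right)} = F + F^{2}$ ($K{\left(F \right)} = F^{2} + F = F + F^{2}$)
$A{\left(s \right)} = \frac{4}{9}$ ($A{\left(s \right)} = \frac{3 + 1}{9} = \frac{1}{9} \cdot 4 = \frac{4}{9}$)
$\left(K{\left(c \right)} + 1146\right) + E{\left(A{\left(8 \right)} \right)} = \left(- 33 \left(1 - 33\right) + 1146\right) + \left(\frac{4}{9}\right)^{2} = \left(\left(-33\right) \left(-32\right) + 1146\right) + \frac{16}{81} = \left(1056 + 1146\right) + \frac{16}{81} = 2202 + \frac{16}{81} = \frac{178378}{81}$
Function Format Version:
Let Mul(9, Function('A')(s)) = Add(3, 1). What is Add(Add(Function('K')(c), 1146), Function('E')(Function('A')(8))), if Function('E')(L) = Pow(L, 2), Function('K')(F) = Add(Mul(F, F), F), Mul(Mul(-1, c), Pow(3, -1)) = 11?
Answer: Rational(178378, 81) ≈ 2202.2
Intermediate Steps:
c = -33 (c = Mul(-3, 11) = -33)
Function('K')(F) = Add(F, Pow(F, 2)) (Function('K')(F) = Add(Pow(F, 2), F) = Add(F, Pow(F, 2)))
Function('A')(s) = Rational(4, 9) (Function('A')(s) = Mul(Rational(1, 9), Add(3, 1)) = Mul(Rational(1, 9), 4) = Rational(4, 9))
Add(Add(Function('K')(c), 1146), Function('E')(Function('A')(8))) = Add(Add(Mul(-33, Add(1, -33)), 1146), Pow(Rational(4, 9), 2)) = Add(Add(Mul(-33, -32), 1146), Rational(16, 81)) = Add(Add(1056, 1146), Rational(16, 81)) = Add(2202, Rational(16, 81)) = Rational(178378, 81)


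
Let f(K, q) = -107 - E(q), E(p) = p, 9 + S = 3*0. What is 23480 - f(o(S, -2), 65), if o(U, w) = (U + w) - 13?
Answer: 23652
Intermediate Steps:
S = -9 (S = -9 + 3*0 = -9 + 0 = -9)
o(U, w) = -13 + U + w
f(K, q) = -107 - q
23480 - f(o(S, -2), 65) = 23480 - (-107 - 1*65) = 23480 - (-107 - 65) = 23480 - 1*(-172) = 23480 + 172 = 23652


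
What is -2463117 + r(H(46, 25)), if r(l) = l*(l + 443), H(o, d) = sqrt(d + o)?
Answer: -2463046 + 443*sqrt(71) ≈ -2.4593e+6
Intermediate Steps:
r(l) = l*(443 + l)
-2463117 + r(H(46, 25)) = -2463117 + sqrt(25 + 46)*(443 + sqrt(25 + 46)) = -2463117 + sqrt(71)*(443 + sqrt(71))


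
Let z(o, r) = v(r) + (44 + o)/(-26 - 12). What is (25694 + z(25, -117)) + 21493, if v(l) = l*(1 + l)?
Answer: 2308773/38 ≈ 60757.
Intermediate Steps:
z(o, r) = -22/19 - o/38 + r*(1 + r) (z(o, r) = r*(1 + r) + (44 + o)/(-26 - 12) = r*(1 + r) + (44 + o)/(-38) = r*(1 + r) + (44 + o)*(-1/38) = r*(1 + r) + (-22/19 - o/38) = -22/19 - o/38 + r*(1 + r))
(25694 + z(25, -117)) + 21493 = (25694 + (-22/19 - 1/38*25 - 117*(1 - 117))) + 21493 = (25694 + (-22/19 - 25/38 - 117*(-116))) + 21493 = (25694 + (-22/19 - 25/38 + 13572)) + 21493 = (25694 + 515667/38) + 21493 = 1492039/38 + 21493 = 2308773/38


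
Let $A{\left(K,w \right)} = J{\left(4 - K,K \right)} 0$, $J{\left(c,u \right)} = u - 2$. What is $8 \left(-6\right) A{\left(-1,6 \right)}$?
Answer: $0$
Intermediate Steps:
$J{\left(c,u \right)} = -2 + u$
$A{\left(K,w \right)} = 0$ ($A{\left(K,w \right)} = \left(-2 + K\right) 0 = 0$)
$8 \left(-6\right) A{\left(-1,6 \right)} = 8 \left(-6\right) 0 = \left(-48\right) 0 = 0$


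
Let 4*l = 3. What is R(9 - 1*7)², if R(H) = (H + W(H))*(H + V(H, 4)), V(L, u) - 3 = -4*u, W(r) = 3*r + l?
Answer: 148225/16 ≈ 9264.1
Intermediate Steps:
l = ¾ (l = (¼)*3 = ¾ ≈ 0.75000)
W(r) = ¾ + 3*r (W(r) = 3*r + ¾ = ¾ + 3*r)
V(L, u) = 3 - 4*u
R(H) = (-13 + H)*(¾ + 4*H) (R(H) = (H + (¾ + 3*H))*(H + (3 - 4*4)) = (¾ + 4*H)*(H + (3 - 16)) = (¾ + 4*H)*(H - 13) = (¾ + 4*H)*(-13 + H) = (-13 + H)*(¾ + 4*H))
R(9 - 1*7)² = (-39/4 + 4*(9 - 1*7)² - 205*(9 - 1*7)/4)² = (-39/4 + 4*(9 - 7)² - 205*(9 - 7)/4)² = (-39/4 + 4*2² - 205/4*2)² = (-39/4 + 4*4 - 205/2)² = (-39/4 + 16 - 205/2)² = (-385/4)² = 148225/16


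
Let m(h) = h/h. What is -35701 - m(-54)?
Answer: -35702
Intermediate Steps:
m(h) = 1
-35701 - m(-54) = -35701 - 1*1 = -35701 - 1 = -35702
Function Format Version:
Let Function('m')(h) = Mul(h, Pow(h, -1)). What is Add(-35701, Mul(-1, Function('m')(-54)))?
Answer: -35702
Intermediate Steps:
Function('m')(h) = 1
Add(-35701, Mul(-1, Function('m')(-54))) = Add(-35701, Mul(-1, 1)) = Add(-35701, -1) = -35702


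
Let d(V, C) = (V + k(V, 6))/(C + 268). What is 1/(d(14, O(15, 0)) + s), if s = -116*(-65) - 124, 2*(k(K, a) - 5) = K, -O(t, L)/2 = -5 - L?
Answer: 139/1030837 ≈ 0.00013484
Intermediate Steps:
O(t, L) = 10 + 2*L (O(t, L) = -2*(-5 - L) = 10 + 2*L)
k(K, a) = 5 + K/2
d(V, C) = (5 + 3*V/2)/(268 + C) (d(V, C) = (V + (5 + V/2))/(C + 268) = (5 + 3*V/2)/(268 + C))
s = 7416 (s = 7540 - 124 = 7416)
1/(d(14, O(15, 0)) + s) = 1/((10 + 3*14)/(2*(268 + (10 + 2*0))) + 7416) = 1/((10 + 42)/(2*(268 + (10 + 0))) + 7416) = 1/((½)*52/(268 + 10) + 7416) = 1/((½)*52/278 + 7416) = 1/((½)*(1/278)*52 + 7416) = 1/(13/139 + 7416) = 1/(1030837/139) = 139/1030837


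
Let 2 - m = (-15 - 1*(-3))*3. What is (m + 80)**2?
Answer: 13924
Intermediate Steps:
m = 38 (m = 2 - (-15 - 1*(-3))*3 = 2 - (-15 + 3)*3 = 2 - (-12)*3 = 2 - 1*(-36) = 2 + 36 = 38)
(m + 80)**2 = (38 + 80)**2 = 118**2 = 13924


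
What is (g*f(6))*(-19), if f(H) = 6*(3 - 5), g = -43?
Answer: -9804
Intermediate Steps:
f(H) = -12 (f(H) = 6*(-2) = -12)
(g*f(6))*(-19) = -43*(-12)*(-19) = 516*(-19) = -9804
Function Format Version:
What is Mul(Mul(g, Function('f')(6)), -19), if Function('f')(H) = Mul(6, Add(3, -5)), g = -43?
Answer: -9804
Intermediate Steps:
Function('f')(H) = -12 (Function('f')(H) = Mul(6, -2) = -12)
Mul(Mul(g, Function('f')(6)), -19) = Mul(Mul(-43, -12), -19) = Mul(516, -19) = -9804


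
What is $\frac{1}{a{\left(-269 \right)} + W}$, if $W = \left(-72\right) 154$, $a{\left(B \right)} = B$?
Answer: $- \frac{1}{11357} \approx -8.8051 \cdot 10^{-5}$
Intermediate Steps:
$W = -11088$
$\frac{1}{a{\left(-269 \right)} + W} = \frac{1}{-269 - 11088} = \frac{1}{-11357} = - \frac{1}{11357}$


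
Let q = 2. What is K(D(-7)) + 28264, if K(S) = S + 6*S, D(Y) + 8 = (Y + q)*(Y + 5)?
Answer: 28278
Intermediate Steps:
D(Y) = -8 + (2 + Y)*(5 + Y) (D(Y) = -8 + (Y + 2)*(Y + 5) = -8 + (2 + Y)*(5 + Y))
K(S) = 7*S
K(D(-7)) + 28264 = 7*(2 + (-7)**2 + 7*(-7)) + 28264 = 7*(2 + 49 - 49) + 28264 = 7*2 + 28264 = 14 + 28264 = 28278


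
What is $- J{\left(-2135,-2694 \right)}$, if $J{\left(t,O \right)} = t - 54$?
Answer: $2189$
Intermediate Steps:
$J{\left(t,O \right)} = -54 + t$ ($J{\left(t,O \right)} = t - 54 = -54 + t$)
$- J{\left(-2135,-2694 \right)} = - (-54 - 2135) = \left(-1\right) \left(-2189\right) = 2189$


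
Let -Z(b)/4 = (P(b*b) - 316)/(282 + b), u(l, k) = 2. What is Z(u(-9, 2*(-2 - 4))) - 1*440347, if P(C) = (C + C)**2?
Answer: -31264385/71 ≈ -4.4034e+5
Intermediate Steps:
P(C) = 4*C**2 (P(C) = (2*C)**2 = 4*C**2)
Z(b) = -4*(-316 + 4*b**4)/(282 + b) (Z(b) = -4*(4*(b*b)**2 - 316)/(282 + b) = -4*(4*(b**2)**2 - 316)/(282 + b) = -4*(4*b**4 - 316)/(282 + b) = -4*(-316 + 4*b**4)/(282 + b))
Z(u(-9, 2*(-2 - 4))) - 1*440347 = 16*(79 - 1*2**4)/(282 + 2) - 1*440347 = 16*(79 - 1*16)/284 - 440347 = 16*(1/284)*(79 - 16) - 440347 = 16*(1/284)*63 - 440347 = 252/71 - 440347 = -31264385/71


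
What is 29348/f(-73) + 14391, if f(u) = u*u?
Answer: 76718987/5329 ≈ 14397.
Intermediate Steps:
f(u) = u²
29348/f(-73) + 14391 = 29348/((-73)²) + 14391 = 29348/5329 + 14391 = 76718987/5329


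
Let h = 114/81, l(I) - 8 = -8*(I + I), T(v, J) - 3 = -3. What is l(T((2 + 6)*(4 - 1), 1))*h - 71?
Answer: -1613/27 ≈ -59.741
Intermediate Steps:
T(v, J) = 0 (T(v, J) = 3 - 3 = 0)
l(I) = 8 - 16*I (l(I) = 8 - 8*(I + I) = 8 - 16*I)
h = 38/27 (h = 114*(1/81) = 38/27 ≈ 1.4074)
l(T((2 + 6)*(4 - 1), 1))*h - 71 = (8 - 16*0)*(38/27) - 71 = (8 + 0)*(38/27) - 71 = 8*(38/27) - 71 = 304/27 - 71 = -1613/27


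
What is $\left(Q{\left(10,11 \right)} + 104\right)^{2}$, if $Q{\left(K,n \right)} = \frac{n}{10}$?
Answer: $\frac{1104601}{100} \approx 11046.0$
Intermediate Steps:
$Q{\left(K,n \right)} = \frac{n}{10}$ ($Q{\left(K,n \right)} = n \frac{1}{10} = \frac{n}{10}$)
$\left(Q{\left(10,11 \right)} + 104\right)^{2} = \left(\frac{1}{10} \cdot 11 + 104\right)^{2} = \left(\frac{11}{10} + 104\right)^{2} = \left(\frac{1051}{10}\right)^{2} = \frac{1104601}{100}$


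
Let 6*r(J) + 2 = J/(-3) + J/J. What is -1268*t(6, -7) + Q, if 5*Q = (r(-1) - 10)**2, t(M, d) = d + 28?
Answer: -10776059/405 ≈ -26608.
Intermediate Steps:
t(M, d) = 28 + d
r(J) = -1/6 - J/18 (r(J) = -1/3 + (J/(-3) + J/J)/6 = -1/3 + (J*(-1/3) + 1)/6 = -1/3 + (-J/3 + 1)/6 = -1/3 + (1 - J/3)/6 = -1/3 + (1/6 - J/18) = -1/6 - J/18)
Q = 8281/405 (Q = ((-1/6 - 1/18*(-1)) - 10)**2/5 = ((-1/6 + 1/18) - 10)**2/5 = (-1/9 - 10)**2/5 = (-91/9)**2/5 = (1/5)*(8281/81) = 8281/405 ≈ 20.447)
-1268*t(6, -7) + Q = -1268*(28 - 7) + 8281/405 = -1268*21 + 8281/405 = -26628 + 8281/405 = -10776059/405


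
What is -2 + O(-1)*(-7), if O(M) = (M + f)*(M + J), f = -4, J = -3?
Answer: -142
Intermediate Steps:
O(M) = (-4 + M)*(-3 + M) (O(M) = (M - 4)*(M - 3) = (-4 + M)*(-3 + M))
-2 + O(-1)*(-7) = -2 + (12 + (-1)² - 7*(-1))*(-7) = -2 + (12 + 1 + 7)*(-7) = -2 + 20*(-7) = -2 - 140 = -142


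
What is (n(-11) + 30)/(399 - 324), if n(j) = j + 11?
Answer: ⅖ ≈ 0.40000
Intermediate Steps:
n(j) = 11 + j
(n(-11) + 30)/(399 - 324) = ((11 - 11) + 30)/(399 - 324) = (0 + 30)/75 = 30*(1/75) = ⅖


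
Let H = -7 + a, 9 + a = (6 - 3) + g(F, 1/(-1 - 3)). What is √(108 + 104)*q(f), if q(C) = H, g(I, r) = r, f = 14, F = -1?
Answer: -53*√53/2 ≈ -192.92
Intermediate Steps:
a = -25/4 (a = -9 + ((6 - 3) + 1/(-1 - 3)) = -9 + (3 + 1/(-4)) = -9 + (3 - ¼) = -9 + 11/4 = -25/4 ≈ -6.2500)
H = -53/4 (H = -7 - 25/4 = -53/4 ≈ -13.250)
q(C) = -53/4
√(108 + 104)*q(f) = √(108 + 104)*(-53/4) = √212*(-53/4) = (2*√53)*(-53/4) = -53*√53/2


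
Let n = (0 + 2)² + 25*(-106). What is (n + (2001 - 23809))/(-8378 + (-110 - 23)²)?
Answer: -24454/9311 ≈ -2.6264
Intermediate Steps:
n = -2646 (n = 2² - 2650 = 4 - 2650 = -2646)
(n + (2001 - 23809))/(-8378 + (-110 - 23)²) = (-2646 + (2001 - 23809))/(-8378 + (-110 - 23)²) = (-2646 - 21808)/(-8378 + (-133)²) = -24454/(-8378 + 17689) = -24454/9311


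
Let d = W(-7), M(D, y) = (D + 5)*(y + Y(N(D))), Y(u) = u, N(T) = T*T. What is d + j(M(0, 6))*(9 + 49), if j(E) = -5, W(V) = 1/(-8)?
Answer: -2321/8 ≈ -290.13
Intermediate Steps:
N(T) = T**2
M(D, y) = (5 + D)*(y + D**2) (M(D, y) = (D + 5)*(y + D**2) = (5 + D)*(y + D**2))
W(V) = -1/8
d = -1/8 ≈ -0.12500
d + j(M(0, 6))*(9 + 49) = -1/8 - 5*(9 + 49) = -1/8 - 5*58 = -1/8 - 290 = -2321/8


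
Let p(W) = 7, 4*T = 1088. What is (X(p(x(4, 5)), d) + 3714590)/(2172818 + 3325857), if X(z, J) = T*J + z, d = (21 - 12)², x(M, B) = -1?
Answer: 287433/422975 ≈ 0.67955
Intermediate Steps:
T = 272 (T = (¼)*1088 = 272)
d = 81 (d = 9² = 81)
X(z, J) = z + 272*J (X(z, J) = 272*J + z = z + 272*J)
(X(p(x(4, 5)), d) + 3714590)/(2172818 + 3325857) = ((7 + 272*81) + 3714590)/(2172818 + 3325857) = ((7 + 22032) + 3714590)/5498675 = (22039 + 3714590)*(1/5498675) = 3736629*(1/5498675) = 287433/422975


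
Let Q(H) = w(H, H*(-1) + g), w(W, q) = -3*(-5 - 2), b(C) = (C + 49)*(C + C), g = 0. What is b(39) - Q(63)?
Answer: 6843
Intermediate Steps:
b(C) = 2*C*(49 + C) (b(C) = (49 + C)*(2*C) = 2*C*(49 + C))
w(W, q) = 21 (w(W, q) = -3*(-7) = 21)
Q(H) = 21
b(39) - Q(63) = 2*39*(49 + 39) - 1*21 = 2*39*88 - 21 = 6864 - 21 = 6843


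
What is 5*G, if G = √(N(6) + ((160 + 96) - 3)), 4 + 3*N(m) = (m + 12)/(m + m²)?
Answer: 10*√27762/21 ≈ 79.343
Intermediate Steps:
N(m) = -4/3 + (12 + m)/(3*(m + m²)) (N(m) = -4/3 + ((m + 12)/(m + m²))/3 = -4/3 + ((12 + m)/(m + m²))/3 = -4/3 + (12 + m)/(3*(m + m²)))
G = 2*√27762/21 (G = √((4 - 1*6 - 4/3*6²)/(6*(1 + 6)) + ((160 + 96) - 3)) = √((⅙)*(4 - 6 - 4/3*36)/7 + (256 - 3)) = √((⅙)*(⅐)*(4 - 6 - 48) + 253) = √((⅙)*(⅐)*(-50) + 253) = √(-25/21 + 253) = √(5288/21) = 2*√27762/21 ≈ 15.868)
5*G = 5*(2*√27762/21) = 10*√27762/21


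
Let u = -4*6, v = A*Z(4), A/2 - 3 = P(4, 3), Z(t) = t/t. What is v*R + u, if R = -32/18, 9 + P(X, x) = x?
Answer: -40/3 ≈ -13.333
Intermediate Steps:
P(X, x) = -9 + x
Z(t) = 1
A = -6 (A = 6 + 2*(-9 + 3) = 6 + 2*(-6) = 6 - 12 = -6)
v = -6 (v = -6*1 = -6)
R = -16/9 (R = -32*1/18 = -16/9 ≈ -1.7778)
u = -24
v*R + u = -6*(-16/9) - 24 = 32/3 - 24 = -40/3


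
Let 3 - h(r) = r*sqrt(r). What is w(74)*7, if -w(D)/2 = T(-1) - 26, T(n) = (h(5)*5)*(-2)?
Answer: 784 - 700*sqrt(5) ≈ -781.25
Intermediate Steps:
h(r) = 3 - r**(3/2) (h(r) = 3 - r*sqrt(r) = 3 - r**(3/2))
T(n) = -30 + 50*sqrt(5) (T(n) = ((3 - 5**(3/2))*5)*(-2) = ((3 - 5*sqrt(5))*5)*(-2) = (15 - 25*sqrt(5))*(-2) = -30 + 50*sqrt(5))
w(D) = 112 - 100*sqrt(5) (w(D) = -2*((-30 + 50*sqrt(5)) - 26) = -2*(-56 + 50*sqrt(5)) = 112 - 100*sqrt(5))
w(74)*7 = (112 - 100*sqrt(5))*7 = 784 - 700*sqrt(5)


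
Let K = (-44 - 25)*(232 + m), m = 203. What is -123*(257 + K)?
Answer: 3660234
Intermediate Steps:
K = -30015 (K = (-44 - 25)*(232 + 203) = -69*435 = -30015)
-123*(257 + K) = -123*(257 - 30015) = -123*(-29758) = 3660234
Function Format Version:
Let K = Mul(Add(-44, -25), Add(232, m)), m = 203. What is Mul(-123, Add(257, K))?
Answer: 3660234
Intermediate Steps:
K = -30015 (K = Mul(Add(-44, -25), Add(232, 203)) = Mul(-69, 435) = -30015)
Mul(-123, Add(257, K)) = Mul(-123, Add(257, -30015)) = Mul(-123, -29758) = 3660234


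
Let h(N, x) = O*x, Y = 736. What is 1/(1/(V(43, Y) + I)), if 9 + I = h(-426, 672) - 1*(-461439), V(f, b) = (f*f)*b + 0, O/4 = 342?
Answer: 2741590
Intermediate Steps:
O = 1368 (O = 4*342 = 1368)
h(N, x) = 1368*x
V(f, b) = b*f² (V(f, b) = f²*b + 0 = b*f² + 0 = b*f²)
I = 1380726 (I = -9 + (1368*672 - 1*(-461439)) = -9 + (919296 + 461439) = -9 + 1380735 = 1380726)
1/(1/(V(43, Y) + I)) = 1/(1/(736*43² + 1380726)) = 1/(1/(736*1849 + 1380726)) = 1/(1/(1360864 + 1380726)) = 1/(1/2741590) = 2741590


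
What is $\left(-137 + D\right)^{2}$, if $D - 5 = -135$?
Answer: $71289$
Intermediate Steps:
$D = -130$ ($D = 5 - 135 = -130$)
$\left(-137 + D\right)^{2} = \left(-137 - 130\right)^{2} = \left(-267\right)^{2} = 71289$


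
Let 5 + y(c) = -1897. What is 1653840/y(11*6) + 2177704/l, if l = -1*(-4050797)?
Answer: -1115871352912/1284102649 ≈ -868.99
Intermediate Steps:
y(c) = -1902 (y(c) = -5 - 1897 = -1902)
l = 4050797
1653840/y(11*6) + 2177704/l = 1653840/(-1902) + 2177704/4050797 = 1653840*(-1/1902) + 2177704*(1/4050797) = -275640/317 + 2177704/4050797 = -1115871352912/1284102649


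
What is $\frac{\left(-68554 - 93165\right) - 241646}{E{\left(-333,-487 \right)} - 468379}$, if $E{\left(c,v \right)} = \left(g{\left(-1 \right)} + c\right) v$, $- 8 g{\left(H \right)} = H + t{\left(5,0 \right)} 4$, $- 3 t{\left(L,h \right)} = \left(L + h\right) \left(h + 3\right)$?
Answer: $\frac{3226920}{2459891} \approx 1.3118$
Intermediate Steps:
$t{\left(L,h \right)} = - \frac{\left(3 + h\right) \left(L + h\right)}{3}$ ($t{\left(L,h \right)} = - \frac{\left(L + h\right) \left(h + 3\right)}{3} = - \frac{\left(L + h\right) \left(3 + h\right)}{3} = - \frac{\left(3 + h\right) \left(L + h\right)}{3}$)
$g{\left(H \right)} = \frac{5}{2} - \frac{H}{8}$ ($g{\left(H \right)} = - \frac{H + \left(\left(-1\right) 5 - 0 - \frac{0^{2}}{3} - \frac{5}{3} \cdot 0\right) 4}{8} = - \frac{H + \left(-5 + 0 - 0 + 0\right) 4}{8} = - \frac{H + \left(-5 + 0 + 0 + 0\right) 4}{8} = - \frac{H - 20}{8} = - \frac{-20 + H}{8} = \frac{5}{2} - \frac{H}{8}$)
$E{\left(c,v \right)} = v \left(\frac{21}{8} + c\right)$ ($E{\left(c,v \right)} = \left(\left(\frac{5}{2} - - \frac{1}{8}\right) + c\right) v = \left(\left(\frac{5}{2} + \frac{1}{8}\right) + c\right) v = \left(\frac{21}{8} + c\right) v = v \left(\frac{21}{8} + c\right)$)
$\frac{\left(-68554 - 93165\right) - 241646}{E{\left(-333,-487 \right)} - 468379} = \frac{\left(-68554 - 93165\right) - 241646}{\frac{1}{8} \left(-487\right) \left(21 + 8 \left(-333\right)\right) - 468379} = \frac{-161719 - 241646}{\frac{1}{8} \left(-487\right) \left(21 - 2664\right) - 468379} = - \frac{403365}{\frac{1}{8} \left(-487\right) \left(-2643\right) - 468379} = - \frac{403365}{\frac{1287141}{8} - 468379} = - \frac{403365}{- \frac{2459891}{8}} = \left(-403365\right) \left(- \frac{8}{2459891}\right) = \frac{3226920}{2459891}$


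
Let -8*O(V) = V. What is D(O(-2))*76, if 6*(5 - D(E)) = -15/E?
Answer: 1140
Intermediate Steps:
O(V) = -V/8
D(E) = 5 + 5/(2*E) (D(E) = 5 - (-5)/(2*E) = 5 + 5/(2*E))
D(O(-2))*76 = (5 + 5/(2*((-⅛*(-2)))))*76 = (5 + 5/(2*(¼)))*76 = (5 + (5/2)*4)*76 = (5 + 10)*76 = 15*76 = 1140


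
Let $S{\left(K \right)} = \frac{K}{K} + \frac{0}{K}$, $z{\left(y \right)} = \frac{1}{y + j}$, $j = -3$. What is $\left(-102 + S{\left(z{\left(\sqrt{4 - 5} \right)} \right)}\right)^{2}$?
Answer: $10201$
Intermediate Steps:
$z{\left(y \right)} = \frac{1}{-3 + y}$ ($z{\left(y \right)} = \frac{1}{y - 3} = \frac{1}{-3 + y}$)
$S{\left(K \right)} = 1$ ($S{\left(K \right)} = 1 + 0 = 1$)
$\left(-102 + S{\left(z{\left(\sqrt{4 - 5} \right)} \right)}\right)^{2} = \left(-102 + 1\right)^{2} = \left(-101\right)^{2} = 10201$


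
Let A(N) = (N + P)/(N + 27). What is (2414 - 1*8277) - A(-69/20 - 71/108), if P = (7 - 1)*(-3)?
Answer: -36233234/6181 ≈ -5862.0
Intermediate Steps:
P = -18 (P = 6*(-3) = -18)
A(N) = (-18 + N)/(27 + N) (A(N) = (N - 18)/(N + 27) = (-18 + N)/(27 + N))
(2414 - 1*8277) - A(-69/20 - 71/108) = (2414 - 1*8277) - (-18 + (-69/20 - 71/108))/(27 + (-69/20 - 71/108)) = (2414 - 8277) - (-18 + (-69*1/20 - 71*1/108))/(27 + (-69*1/20 - 71*1/108)) = -5863 - (-18 + (-69/20 - 71/108))/(27 + (-69/20 - 71/108)) = -5863 - (-18 - 1109/270)/(27 - 1109/270) = -5863 - (-5969)/(6181/270*270) = -5863 - 270*(-5969)/(6181*270) = -5863 - 1*(-5969/6181) = -5863 + 5969/6181 = -36233234/6181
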